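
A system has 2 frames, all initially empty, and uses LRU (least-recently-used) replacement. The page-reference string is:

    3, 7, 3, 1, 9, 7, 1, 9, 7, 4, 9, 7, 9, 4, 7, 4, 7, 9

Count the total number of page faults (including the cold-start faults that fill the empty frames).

14

3: fault, frames [3]
7: fault, frames [3, 7]
3: hit
1: fault, evict 7, frames [3, 1]
9: fault, evict 3, frames [1, 9]
7: fault, evict 1, frames [9, 7]
1: fault, evict 9, frames [7, 1]
9: fault, evict 7, frames [1, 9]
7: fault, evict 1, frames [9, 7]
4: fault, evict 9, frames [7, 4]
9: fault, evict 7, frames [4, 9]
7: fault, evict 4, frames [9, 7]
9: hit
4: fault, evict 7, frames [9, 4]
7: fault, evict 9, frames [4, 7]
4: hit
7: hit
9: fault, evict 4, frames [7, 9]
Page faults: 14.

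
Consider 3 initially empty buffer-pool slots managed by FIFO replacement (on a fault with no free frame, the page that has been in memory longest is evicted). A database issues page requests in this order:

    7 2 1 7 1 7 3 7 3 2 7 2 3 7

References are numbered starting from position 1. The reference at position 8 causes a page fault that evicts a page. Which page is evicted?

pos 1: 7 -> miss, frames [7]
pos 2: 2 -> miss, frames [7, 2]
pos 3: 1 -> miss, frames [7, 2, 1]
pos 4: 7 -> hit
pos 5: 1 -> hit
pos 6: 7 -> hit
pos 7: 3 -> miss, evict 7, frames [2, 1, 3]
pos 8: 7 -> miss, evict 2, frames [1, 3, 7]
At position 8, page 2 is evicted.

2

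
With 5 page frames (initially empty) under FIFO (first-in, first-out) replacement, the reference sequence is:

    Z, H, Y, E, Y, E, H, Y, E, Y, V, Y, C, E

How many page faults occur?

6

Z -> fault, frames (Z)
H -> fault, frames (Z H)
Y -> fault, frames (Z H Y)
E -> fault, frames (Z H Y E)
Y -> hit
E -> hit
H -> hit
Y -> hit
E -> hit
Y -> hit
V -> fault, frames (Z H Y E V)
Y -> hit
C -> fault, evict Z, frames (H Y E V C)
E -> hit
Page faults: 6.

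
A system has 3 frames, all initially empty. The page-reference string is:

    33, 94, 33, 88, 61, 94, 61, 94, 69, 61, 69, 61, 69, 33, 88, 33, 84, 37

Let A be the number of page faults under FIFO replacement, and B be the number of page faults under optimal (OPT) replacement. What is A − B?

Under FIFO: F F . F F . . . F . . . . F F . F F → 9 faults.
Under OPT: F F . F F . . . F . . . . . F . F F → 8 faults.
A − B = 9 − 8 = 1.

1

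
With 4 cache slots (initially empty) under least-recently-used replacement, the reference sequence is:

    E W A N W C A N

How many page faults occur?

E -> miss, frames (E)
W -> miss, frames (E W)
A -> miss, frames (E W A)
N -> miss, frames (E W A N)
W -> hit
C -> miss, evict E, frames (A N W C)
A -> hit
N -> hit
Page faults: 5.

5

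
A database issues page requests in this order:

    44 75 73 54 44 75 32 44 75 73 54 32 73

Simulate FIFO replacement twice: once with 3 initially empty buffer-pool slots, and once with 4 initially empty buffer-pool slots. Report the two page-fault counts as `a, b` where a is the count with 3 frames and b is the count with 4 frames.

9, 10

3 frames: F F F F F F F . . F F . . → 9 faults.
4 frames: F F F F . . F F F F F F . → 10 faults.
10 > 9: adding a frame increased faults — Belady's anomaly.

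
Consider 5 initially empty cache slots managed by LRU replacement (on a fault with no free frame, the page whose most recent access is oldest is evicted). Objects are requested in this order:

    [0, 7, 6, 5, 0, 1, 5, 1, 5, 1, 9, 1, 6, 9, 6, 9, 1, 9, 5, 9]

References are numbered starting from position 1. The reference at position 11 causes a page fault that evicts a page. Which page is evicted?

pos 1: 0 → fault, frames (0)
pos 2: 7 → fault, frames (0 7)
pos 3: 6 → fault, frames (0 7 6)
pos 4: 5 → fault, frames (0 7 6 5)
pos 5: 0 → hit
pos 6: 1 → fault, frames (7 6 5 0 1)
pos 7: 5 → hit
pos 8: 1 → hit
pos 9: 5 → hit
pos 10: 1 → hit
pos 11: 9 → fault, evict 7, frames (6 0 5 1 9)
At position 11, page 7 is evicted.

7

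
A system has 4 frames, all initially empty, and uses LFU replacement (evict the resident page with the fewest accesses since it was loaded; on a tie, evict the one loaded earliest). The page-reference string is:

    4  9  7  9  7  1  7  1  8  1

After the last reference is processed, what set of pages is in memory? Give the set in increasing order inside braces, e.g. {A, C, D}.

4 → fault, frames (4)
9 → fault, frames (4 9)
7 → fault, frames (4 9 7)
9 → hit
7 → hit
1 → fault, frames (4 9 7 1)
7 → hit
1 → hit
8 → fault, evict 4, frames (9 7 1 8)
1 → hit

{1, 7, 8, 9}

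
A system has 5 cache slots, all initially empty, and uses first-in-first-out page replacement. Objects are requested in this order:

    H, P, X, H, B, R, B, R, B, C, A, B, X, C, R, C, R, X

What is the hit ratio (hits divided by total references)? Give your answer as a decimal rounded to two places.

0.61

H -> fault, frames [H]
P -> fault, frames [H, P]
X -> fault, frames [H, P, X]
H -> hit
B -> fault, frames [H, P, X, B]
R -> fault, frames [H, P, X, B, R]
B -> hit
R -> hit
B -> hit
C -> fault, evict H, frames [P, X, B, R, C]
A -> fault, evict P, frames [X, B, R, C, A]
B -> hit
X -> hit
C -> hit
R -> hit
C -> hit
R -> hit
X -> hit
Hits: 11 of 18 references → 11/18 = 0.6111.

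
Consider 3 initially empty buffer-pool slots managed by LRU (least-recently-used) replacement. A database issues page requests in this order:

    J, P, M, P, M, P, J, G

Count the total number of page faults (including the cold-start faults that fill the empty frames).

J: miss, frames (J)
P: miss, frames (J P)
M: miss, frames (J P M)
P: hit
M: hit
P: hit
J: hit
G: miss, evict M, frames (P J G)
Page faults: 4.

4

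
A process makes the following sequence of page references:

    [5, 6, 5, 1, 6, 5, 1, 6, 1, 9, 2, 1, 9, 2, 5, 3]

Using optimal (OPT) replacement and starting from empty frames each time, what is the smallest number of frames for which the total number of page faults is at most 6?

f=1: 16 faults
f=2: 10 faults
f=3: 7 faults
f=4: 6 faults
f=5: 6 faults
f=6: 6 faults
Smallest f with faults ≤ 6 is 4.

4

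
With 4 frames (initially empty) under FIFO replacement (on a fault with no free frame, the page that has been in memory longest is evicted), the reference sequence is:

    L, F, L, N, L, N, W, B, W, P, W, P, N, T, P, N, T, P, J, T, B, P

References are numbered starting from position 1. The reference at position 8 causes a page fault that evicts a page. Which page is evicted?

L

pos 1: L → fault, frames [L]
pos 2: F → fault, frames [L, F]
pos 3: L → hit
pos 4: N → fault, frames [L, F, N]
pos 5: L → hit
pos 6: N → hit
pos 7: W → fault, frames [L, F, N, W]
pos 8: B → fault, evict L, frames [F, N, W, B]
At position 8, page L is evicted.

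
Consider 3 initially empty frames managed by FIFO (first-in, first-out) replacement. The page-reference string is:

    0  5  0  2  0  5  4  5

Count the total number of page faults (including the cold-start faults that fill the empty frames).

4

0 → miss, frames {0}
5 → miss, frames {0,5}
0 → hit
2 → miss, frames {0,5,2}
0 → hit
5 → hit
4 → miss, evict 0, frames {5,2,4}
5 → hit
Page faults: 4.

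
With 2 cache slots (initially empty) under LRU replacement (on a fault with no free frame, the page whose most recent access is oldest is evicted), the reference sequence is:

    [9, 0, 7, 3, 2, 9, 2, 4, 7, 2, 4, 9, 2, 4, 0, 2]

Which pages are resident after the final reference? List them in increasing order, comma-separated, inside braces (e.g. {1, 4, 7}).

{0, 2}

9: miss, frames (9)
0: miss, frames (9 0)
7: miss, evict 9, frames (0 7)
3: miss, evict 0, frames (7 3)
2: miss, evict 7, frames (3 2)
9: miss, evict 3, frames (2 9)
2: hit
4: miss, evict 9, frames (2 4)
7: miss, evict 2, frames (4 7)
2: miss, evict 4, frames (7 2)
4: miss, evict 7, frames (2 4)
9: miss, evict 2, frames (4 9)
2: miss, evict 4, frames (9 2)
4: miss, evict 9, frames (2 4)
0: miss, evict 2, frames (4 0)
2: miss, evict 4, frames (0 2)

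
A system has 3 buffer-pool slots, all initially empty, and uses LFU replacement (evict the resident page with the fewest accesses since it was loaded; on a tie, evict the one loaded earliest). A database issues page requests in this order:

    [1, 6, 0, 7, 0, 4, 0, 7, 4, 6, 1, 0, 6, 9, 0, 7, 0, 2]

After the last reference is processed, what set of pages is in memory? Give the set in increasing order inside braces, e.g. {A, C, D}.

1 → miss, frames (1)
6 → miss, frames (1 6)
0 → miss, frames (1 6 0)
7 → miss, evict 1, frames (6 0 7)
0 → hit
4 → miss, evict 6, frames (0 7 4)
0 → hit
7 → hit
4 → hit
6 → miss, evict 7, frames (0 4 6)
1 → miss, evict 6, frames (0 4 1)
0 → hit
6 → miss, evict 1, frames (0 4 6)
9 → miss, evict 6, frames (0 4 9)
0 → hit
7 → miss, evict 9, frames (0 4 7)
0 → hit
2 → miss, evict 7, frames (0 4 2)

{0, 2, 4}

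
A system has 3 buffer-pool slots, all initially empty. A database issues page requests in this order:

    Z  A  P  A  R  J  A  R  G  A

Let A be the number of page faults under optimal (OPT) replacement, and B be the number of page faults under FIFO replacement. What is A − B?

Under OPT: F F F . F F . . F . → 6 faults.
Under FIFO: F F F . F F F . F . → 7 faults.
A − B = 6 − 7 = -1.

-1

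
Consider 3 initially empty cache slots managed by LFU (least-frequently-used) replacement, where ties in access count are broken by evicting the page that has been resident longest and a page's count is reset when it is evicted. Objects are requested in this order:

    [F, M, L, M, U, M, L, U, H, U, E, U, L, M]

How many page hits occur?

F: fault, frames {F}
M: fault, frames {F,M}
L: fault, frames {F,M,L}
M: hit
U: fault, evict F, frames {M,L,U}
M: hit
L: hit
U: hit
H: fault, evict L, frames {M,U,H}
U: hit
E: fault, evict H, frames {M,U,E}
U: hit
L: fault, evict E, frames {M,U,L}
M: hit
Hits: 7.

7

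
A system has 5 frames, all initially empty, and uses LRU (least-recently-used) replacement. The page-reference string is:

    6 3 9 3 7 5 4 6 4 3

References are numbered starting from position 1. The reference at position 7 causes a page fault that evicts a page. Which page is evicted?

6

pos 1: 6: miss, frames (6)
pos 2: 3: miss, frames (6 3)
pos 3: 9: miss, frames (6 3 9)
pos 4: 3: hit
pos 5: 7: miss, frames (6 9 3 7)
pos 6: 5: miss, frames (6 9 3 7 5)
pos 7: 4: miss, evict 6, frames (9 3 7 5 4)
At position 7, page 6 is evicted.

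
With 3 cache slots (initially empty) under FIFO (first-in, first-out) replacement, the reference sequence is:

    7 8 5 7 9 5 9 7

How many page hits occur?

7: fault, frames (7)
8: fault, frames (7 8)
5: fault, frames (7 8 5)
7: hit
9: fault, evict 7, frames (8 5 9)
5: hit
9: hit
7: fault, evict 8, frames (5 9 7)
Hits: 3.

3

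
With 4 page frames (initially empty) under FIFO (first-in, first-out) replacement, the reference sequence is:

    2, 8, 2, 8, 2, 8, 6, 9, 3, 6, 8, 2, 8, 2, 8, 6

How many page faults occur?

2 → miss, frames (2)
8 → miss, frames (2 8)
2 → hit
8 → hit
2 → hit
8 → hit
6 → miss, frames (2 8 6)
9 → miss, frames (2 8 6 9)
3 → miss, evict 2, frames (8 6 9 3)
6 → hit
8 → hit
2 → miss, evict 8, frames (6 9 3 2)
8 → miss, evict 6, frames (9 3 2 8)
2 → hit
8 → hit
6 → miss, evict 9, frames (3 2 8 6)
Page faults: 8.

8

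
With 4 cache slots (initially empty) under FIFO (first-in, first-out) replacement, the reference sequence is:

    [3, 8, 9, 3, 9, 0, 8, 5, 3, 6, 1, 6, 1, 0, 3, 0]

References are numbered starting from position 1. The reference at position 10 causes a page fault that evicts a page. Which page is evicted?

9

pos 1: 3 → miss, frames (3)
pos 2: 8 → miss, frames (3 8)
pos 3: 9 → miss, frames (3 8 9)
pos 4: 3 → hit
pos 5: 9 → hit
pos 6: 0 → miss, frames (3 8 9 0)
pos 7: 8 → hit
pos 8: 5 → miss, evict 3, frames (8 9 0 5)
pos 9: 3 → miss, evict 8, frames (9 0 5 3)
pos 10: 6 → miss, evict 9, frames (0 5 3 6)
At position 10, page 9 is evicted.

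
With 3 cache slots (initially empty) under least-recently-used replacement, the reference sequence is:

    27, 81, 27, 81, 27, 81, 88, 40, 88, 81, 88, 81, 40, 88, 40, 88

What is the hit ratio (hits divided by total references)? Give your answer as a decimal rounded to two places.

27: fault, frames {27}
81: fault, frames {27,81}
27: hit
81: hit
27: hit
81: hit
88: fault, frames {27,81,88}
40: fault, evict 27, frames {81,88,40}
88: hit
81: hit
88: hit
81: hit
40: hit
88: hit
40: hit
88: hit
Hits: 12 of 16 references → 12/16 = 0.7500.

0.75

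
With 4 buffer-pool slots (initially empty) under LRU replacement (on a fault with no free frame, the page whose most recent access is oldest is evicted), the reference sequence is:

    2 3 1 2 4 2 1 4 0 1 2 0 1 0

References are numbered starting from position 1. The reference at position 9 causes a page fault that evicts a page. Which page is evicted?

pos 1: 2: fault, frames [2]
pos 2: 3: fault, frames [2, 3]
pos 3: 1: fault, frames [2, 3, 1]
pos 4: 2: hit
pos 5: 4: fault, frames [3, 1, 2, 4]
pos 6: 2: hit
pos 7: 1: hit
pos 8: 4: hit
pos 9: 0: fault, evict 3, frames [2, 1, 4, 0]
At position 9, page 3 is evicted.

3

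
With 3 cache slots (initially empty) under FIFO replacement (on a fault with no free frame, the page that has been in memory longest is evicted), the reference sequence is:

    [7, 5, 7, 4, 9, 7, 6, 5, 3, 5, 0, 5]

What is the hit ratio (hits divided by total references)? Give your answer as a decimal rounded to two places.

7 → fault, frames (7)
5 → fault, frames (7 5)
7 → hit
4 → fault, frames (7 5 4)
9 → fault, evict 7, frames (5 4 9)
7 → fault, evict 5, frames (4 9 7)
6 → fault, evict 4, frames (9 7 6)
5 → fault, evict 9, frames (7 6 5)
3 → fault, evict 7, frames (6 5 3)
5 → hit
0 → fault, evict 6, frames (5 3 0)
5 → hit
Hits: 3 of 12 references → 3/12 = 0.2500.

0.25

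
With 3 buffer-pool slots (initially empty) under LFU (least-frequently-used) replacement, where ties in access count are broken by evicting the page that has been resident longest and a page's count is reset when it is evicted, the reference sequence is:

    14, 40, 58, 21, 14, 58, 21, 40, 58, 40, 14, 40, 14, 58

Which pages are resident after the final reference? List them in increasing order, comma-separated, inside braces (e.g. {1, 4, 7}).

14: fault, frames (14)
40: fault, frames (14 40)
58: fault, frames (14 40 58)
21: fault, evict 14, frames (40 58 21)
14: fault, evict 40, frames (58 21 14)
58: hit
21: hit
40: fault, evict 14, frames (58 21 40)
58: hit
40: hit
14: fault, evict 21, frames (58 40 14)
40: hit
14: hit
58: hit

{14, 40, 58}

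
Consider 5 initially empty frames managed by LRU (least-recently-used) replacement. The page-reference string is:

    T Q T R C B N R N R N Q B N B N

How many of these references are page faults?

T: miss, frames (T)
Q: miss, frames (T Q)
T: hit
R: miss, frames (Q T R)
C: miss, frames (Q T R C)
B: miss, frames (Q T R C B)
N: miss, evict Q, frames (T R C B N)
R: hit
N: hit
R: hit
N: hit
Q: miss, evict T, frames (C B R N Q)
B: hit
N: hit
B: hit
N: hit
Page faults: 7.

7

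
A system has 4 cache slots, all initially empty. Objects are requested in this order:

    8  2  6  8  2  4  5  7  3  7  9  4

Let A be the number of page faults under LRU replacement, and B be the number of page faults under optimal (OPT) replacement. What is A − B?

Under LRU: F F F . . F F F F . F F → 9 faults.
Under OPT: F F F . . F F F F . F . → 8 faults.
A − B = 9 − 8 = 1.

1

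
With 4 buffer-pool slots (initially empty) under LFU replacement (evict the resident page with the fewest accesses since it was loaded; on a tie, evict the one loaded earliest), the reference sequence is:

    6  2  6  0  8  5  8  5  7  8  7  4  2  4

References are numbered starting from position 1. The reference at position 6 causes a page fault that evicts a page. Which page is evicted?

2

pos 1: 6 → fault, frames {6}
pos 2: 2 → fault, frames {6,2}
pos 3: 6 → hit
pos 4: 0 → fault, frames {6,2,0}
pos 5: 8 → fault, frames {6,2,0,8}
pos 6: 5 → fault, evict 2, frames {6,0,8,5}
At position 6, page 2 is evicted.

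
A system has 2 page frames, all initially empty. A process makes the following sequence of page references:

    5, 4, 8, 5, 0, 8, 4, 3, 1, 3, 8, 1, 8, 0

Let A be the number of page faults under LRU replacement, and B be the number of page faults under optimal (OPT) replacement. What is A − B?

Under LRU: F F F F F F F F F . F F . F → 12 faults.
Under OPT: F F F . F . F F F . F . . F → 9 faults.
A − B = 12 − 9 = 3.

3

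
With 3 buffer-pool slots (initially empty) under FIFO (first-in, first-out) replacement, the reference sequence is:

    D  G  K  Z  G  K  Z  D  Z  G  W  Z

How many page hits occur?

D: miss, frames [D]
G: miss, frames [D, G]
K: miss, frames [D, G, K]
Z: miss, evict D, frames [G, K, Z]
G: hit
K: hit
Z: hit
D: miss, evict G, frames [K, Z, D]
Z: hit
G: miss, evict K, frames [Z, D, G]
W: miss, evict Z, frames [D, G, W]
Z: miss, evict D, frames [G, W, Z]
Hits: 4.

4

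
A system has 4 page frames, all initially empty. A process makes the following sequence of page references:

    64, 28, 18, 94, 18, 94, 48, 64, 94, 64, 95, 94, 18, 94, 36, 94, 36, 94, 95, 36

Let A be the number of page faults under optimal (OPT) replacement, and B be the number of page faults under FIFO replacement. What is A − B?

Under OPT: F F F F . . F . . . F . . . F . . . . . → 7 faults.
Under FIFO: F F F F . . F F . . F . F F F . . . . . → 10 faults.
A − B = 7 − 10 = -3.

-3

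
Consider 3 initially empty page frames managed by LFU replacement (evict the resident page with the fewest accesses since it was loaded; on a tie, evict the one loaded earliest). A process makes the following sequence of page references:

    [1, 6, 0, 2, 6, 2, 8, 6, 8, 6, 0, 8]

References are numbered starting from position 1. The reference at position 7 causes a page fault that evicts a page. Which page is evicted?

0

pos 1: 1 → miss, frames [1]
pos 2: 6 → miss, frames [1, 6]
pos 3: 0 → miss, frames [1, 6, 0]
pos 4: 2 → miss, evict 1, frames [6, 0, 2]
pos 5: 6 → hit
pos 6: 2 → hit
pos 7: 8 → miss, evict 0, frames [6, 2, 8]
At position 7, page 0 is evicted.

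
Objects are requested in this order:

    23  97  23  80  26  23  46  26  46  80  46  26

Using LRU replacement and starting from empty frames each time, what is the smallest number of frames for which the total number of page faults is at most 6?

f=1: 12 faults
f=2: 9 faults
f=3: 6 faults
f=4: 5 faults
f=5: 5 faults
Smallest f with faults ≤ 6 is 3.

3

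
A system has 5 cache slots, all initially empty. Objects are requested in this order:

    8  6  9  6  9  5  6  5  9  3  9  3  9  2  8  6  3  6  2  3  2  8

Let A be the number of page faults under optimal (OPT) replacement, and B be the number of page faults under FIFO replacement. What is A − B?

-2

Under OPT: F F F . . F . . . F . . . F . . . . . . . . → 6 faults.
Under FIFO: F F F . . F . . . F . . . F F F . . . . . . → 8 faults.
A − B = 6 − 8 = -2.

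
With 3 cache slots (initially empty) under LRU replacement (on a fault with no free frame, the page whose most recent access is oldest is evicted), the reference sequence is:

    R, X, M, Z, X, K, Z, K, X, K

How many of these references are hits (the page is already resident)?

R: miss, frames {R}
X: miss, frames {R,X}
M: miss, frames {R,X,M}
Z: miss, evict R, frames {X,M,Z}
X: hit
K: miss, evict M, frames {Z,X,K}
Z: hit
K: hit
X: hit
K: hit
Hits: 5.

5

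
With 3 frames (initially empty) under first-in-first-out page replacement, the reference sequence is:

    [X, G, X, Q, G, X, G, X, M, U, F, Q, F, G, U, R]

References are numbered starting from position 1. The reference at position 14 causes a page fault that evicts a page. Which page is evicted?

U

pos 1: X → miss, frames [X]
pos 2: G → miss, frames [X, G]
pos 3: X → hit
pos 4: Q → miss, frames [X, G, Q]
pos 5: G → hit
pos 6: X → hit
pos 7: G → hit
pos 8: X → hit
pos 9: M → miss, evict X, frames [G, Q, M]
pos 10: U → miss, evict G, frames [Q, M, U]
pos 11: F → miss, evict Q, frames [M, U, F]
pos 12: Q → miss, evict M, frames [U, F, Q]
pos 13: F → hit
pos 14: G → miss, evict U, frames [F, Q, G]
At position 14, page U is evicted.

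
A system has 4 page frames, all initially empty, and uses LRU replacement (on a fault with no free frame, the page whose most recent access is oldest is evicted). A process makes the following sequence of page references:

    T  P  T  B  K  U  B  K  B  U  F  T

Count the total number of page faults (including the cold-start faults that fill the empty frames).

7

T → miss, frames [T]
P → miss, frames [T, P]
T → hit
B → miss, frames [P, T, B]
K → miss, frames [P, T, B, K]
U → miss, evict P, frames [T, B, K, U]
B → hit
K → hit
B → hit
U → hit
F → miss, evict T, frames [K, B, U, F]
T → miss, evict K, frames [B, U, F, T]
Page faults: 7.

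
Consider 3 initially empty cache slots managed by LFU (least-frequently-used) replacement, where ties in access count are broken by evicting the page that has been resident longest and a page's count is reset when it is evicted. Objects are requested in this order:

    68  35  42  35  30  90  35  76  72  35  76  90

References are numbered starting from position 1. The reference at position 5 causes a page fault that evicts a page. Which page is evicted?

68

pos 1: 68: miss, frames (68)
pos 2: 35: miss, frames (68 35)
pos 3: 42: miss, frames (68 35 42)
pos 4: 35: hit
pos 5: 30: miss, evict 68, frames (35 42 30)
At position 5, page 68 is evicted.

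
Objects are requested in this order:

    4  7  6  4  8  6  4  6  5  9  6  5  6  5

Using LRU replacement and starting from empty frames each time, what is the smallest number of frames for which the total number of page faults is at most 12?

f=1: 14 faults
f=2: 11 faults
f=3: 6 faults
f=4: 6 faults
f=5: 6 faults
f=6: 6 faults
Smallest f with faults ≤ 12 is 2.

2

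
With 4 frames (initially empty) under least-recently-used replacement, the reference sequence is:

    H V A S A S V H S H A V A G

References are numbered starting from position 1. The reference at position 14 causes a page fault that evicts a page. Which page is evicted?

pos 1: H -> miss, frames [H]
pos 2: V -> miss, frames [H, V]
pos 3: A -> miss, frames [H, V, A]
pos 4: S -> miss, frames [H, V, A, S]
pos 5: A -> hit
pos 6: S -> hit
pos 7: V -> hit
pos 8: H -> hit
pos 9: S -> hit
pos 10: H -> hit
pos 11: A -> hit
pos 12: V -> hit
pos 13: A -> hit
pos 14: G -> miss, evict S, frames [H, V, A, G]
At position 14, page S is evicted.

S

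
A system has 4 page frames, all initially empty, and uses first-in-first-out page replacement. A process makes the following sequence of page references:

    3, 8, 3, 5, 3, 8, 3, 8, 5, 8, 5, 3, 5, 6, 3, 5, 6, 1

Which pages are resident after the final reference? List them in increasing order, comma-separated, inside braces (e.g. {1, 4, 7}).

{1, 5, 6, 8}

3 -> miss, frames {3}
8 -> miss, frames {3,8}
3 -> hit
5 -> miss, frames {3,8,5}
3 -> hit
8 -> hit
3 -> hit
8 -> hit
5 -> hit
8 -> hit
5 -> hit
3 -> hit
5 -> hit
6 -> miss, frames {3,8,5,6}
3 -> hit
5 -> hit
6 -> hit
1 -> miss, evict 3, frames {8,5,6,1}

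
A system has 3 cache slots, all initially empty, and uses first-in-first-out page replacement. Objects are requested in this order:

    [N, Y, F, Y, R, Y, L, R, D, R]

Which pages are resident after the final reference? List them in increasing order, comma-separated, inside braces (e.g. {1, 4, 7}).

{D, L, R}

N → fault, frames (N)
Y → fault, frames (N Y)
F → fault, frames (N Y F)
Y → hit
R → fault, evict N, frames (Y F R)
Y → hit
L → fault, evict Y, frames (F R L)
R → hit
D → fault, evict F, frames (R L D)
R → hit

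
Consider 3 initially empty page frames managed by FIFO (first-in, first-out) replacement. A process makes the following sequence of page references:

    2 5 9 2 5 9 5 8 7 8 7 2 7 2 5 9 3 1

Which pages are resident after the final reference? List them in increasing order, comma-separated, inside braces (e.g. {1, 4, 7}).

2 → fault, frames (2)
5 → fault, frames (2 5)
9 → fault, frames (2 5 9)
2 → hit
5 → hit
9 → hit
5 → hit
8 → fault, evict 2, frames (5 9 8)
7 → fault, evict 5, frames (9 8 7)
8 → hit
7 → hit
2 → fault, evict 9, frames (8 7 2)
7 → hit
2 → hit
5 → fault, evict 8, frames (7 2 5)
9 → fault, evict 7, frames (2 5 9)
3 → fault, evict 2, frames (5 9 3)
1 → fault, evict 5, frames (9 3 1)

{1, 3, 9}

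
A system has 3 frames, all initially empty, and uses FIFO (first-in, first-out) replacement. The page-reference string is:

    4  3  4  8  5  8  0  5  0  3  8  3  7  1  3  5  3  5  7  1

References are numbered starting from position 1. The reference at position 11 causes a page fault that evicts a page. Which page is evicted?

5

pos 1: 4 → miss, frames (4)
pos 2: 3 → miss, frames (4 3)
pos 3: 4 → hit
pos 4: 8 → miss, frames (4 3 8)
pos 5: 5 → miss, evict 4, frames (3 8 5)
pos 6: 8 → hit
pos 7: 0 → miss, evict 3, frames (8 5 0)
pos 8: 5 → hit
pos 9: 0 → hit
pos 10: 3 → miss, evict 8, frames (5 0 3)
pos 11: 8 → miss, evict 5, frames (0 3 8)
At position 11, page 5 is evicted.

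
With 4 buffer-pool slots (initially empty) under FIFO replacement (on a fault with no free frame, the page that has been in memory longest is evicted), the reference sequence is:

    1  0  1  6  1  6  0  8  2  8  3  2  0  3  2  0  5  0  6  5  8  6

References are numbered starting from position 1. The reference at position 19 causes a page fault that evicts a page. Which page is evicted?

pos 1: 1 -> miss, frames {1}
pos 2: 0 -> miss, frames {1,0}
pos 3: 1 -> hit
pos 4: 6 -> miss, frames {1,0,6}
pos 5: 1 -> hit
pos 6: 6 -> hit
pos 7: 0 -> hit
pos 8: 8 -> miss, frames {1,0,6,8}
pos 9: 2 -> miss, evict 1, frames {0,6,8,2}
pos 10: 8 -> hit
pos 11: 3 -> miss, evict 0, frames {6,8,2,3}
pos 12: 2 -> hit
pos 13: 0 -> miss, evict 6, frames {8,2,3,0}
pos 14: 3 -> hit
pos 15: 2 -> hit
pos 16: 0 -> hit
pos 17: 5 -> miss, evict 8, frames {2,3,0,5}
pos 18: 0 -> hit
pos 19: 6 -> miss, evict 2, frames {3,0,5,6}
At position 19, page 2 is evicted.

2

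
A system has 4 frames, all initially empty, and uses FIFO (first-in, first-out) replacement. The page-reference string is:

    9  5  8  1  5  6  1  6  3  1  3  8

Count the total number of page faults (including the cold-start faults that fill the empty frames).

9: fault, frames (9)
5: fault, frames (9 5)
8: fault, frames (9 5 8)
1: fault, frames (9 5 8 1)
5: hit
6: fault, evict 9, frames (5 8 1 6)
1: hit
6: hit
3: fault, evict 5, frames (8 1 6 3)
1: hit
3: hit
8: hit
Page faults: 6.

6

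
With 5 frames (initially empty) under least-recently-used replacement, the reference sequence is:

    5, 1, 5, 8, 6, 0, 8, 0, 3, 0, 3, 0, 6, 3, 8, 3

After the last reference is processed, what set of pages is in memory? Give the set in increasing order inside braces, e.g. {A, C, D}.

{0, 3, 5, 6, 8}

5: miss, frames [5]
1: miss, frames [5, 1]
5: hit
8: miss, frames [1, 5, 8]
6: miss, frames [1, 5, 8, 6]
0: miss, frames [1, 5, 8, 6, 0]
8: hit
0: hit
3: miss, evict 1, frames [5, 6, 8, 0, 3]
0: hit
3: hit
0: hit
6: hit
3: hit
8: hit
3: hit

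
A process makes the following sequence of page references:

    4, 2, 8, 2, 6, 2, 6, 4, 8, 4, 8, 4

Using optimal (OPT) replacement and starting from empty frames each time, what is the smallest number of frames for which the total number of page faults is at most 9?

2

f=1: 12 faults
f=2: 6 faults
f=3: 5 faults
f=4: 4 faults
Smallest f with faults ≤ 9 is 2.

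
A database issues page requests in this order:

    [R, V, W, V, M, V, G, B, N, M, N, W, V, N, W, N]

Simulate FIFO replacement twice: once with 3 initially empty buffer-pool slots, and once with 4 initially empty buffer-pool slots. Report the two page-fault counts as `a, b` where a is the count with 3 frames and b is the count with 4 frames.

11, 9

3 frames: F F F . F . F F F F . F F F . . → 11 faults.
4 frames: F F F . F . F F F . . F F . . . → 9 faults.
9 < 11: adding a frame reduced faults, as is typical.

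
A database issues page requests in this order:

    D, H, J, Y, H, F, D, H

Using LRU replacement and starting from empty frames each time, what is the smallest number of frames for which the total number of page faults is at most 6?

3

f=1: 8 faults
f=2: 8 faults
f=3: 6 faults
f=4: 6 faults
f=5: 5 faults
Smallest f with faults ≤ 6 is 3.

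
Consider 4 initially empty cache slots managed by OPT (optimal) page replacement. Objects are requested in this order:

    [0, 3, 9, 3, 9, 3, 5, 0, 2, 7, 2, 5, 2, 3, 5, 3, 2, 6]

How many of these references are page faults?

7

0 → miss, frames (0)
3 → miss, frames (0 3)
9 → miss, frames (0 3 9)
3 → hit
9 → hit
3 → hit
5 → miss, frames (0 3 9 5)
0 → hit
2 → miss, evict 9, frames (0 3 5 2)
7 → miss, evict 0, frames (3 5 2 7)
2 → hit
5 → hit
2 → hit
3 → hit
5 → hit
3 → hit
2 → hit
6 → miss, evict 7, frames (3 5 2 6)
Page faults: 7.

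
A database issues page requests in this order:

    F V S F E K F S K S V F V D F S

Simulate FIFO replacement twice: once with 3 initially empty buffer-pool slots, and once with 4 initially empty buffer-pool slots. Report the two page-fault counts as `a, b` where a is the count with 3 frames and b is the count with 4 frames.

11, 9

3 frames: F F F . F F F F . . F . . F F F → 11 faults.
4 frames: F F F . F F F . . . F . . F . F → 9 faults.
9 < 11: adding a frame reduced faults, as is typical.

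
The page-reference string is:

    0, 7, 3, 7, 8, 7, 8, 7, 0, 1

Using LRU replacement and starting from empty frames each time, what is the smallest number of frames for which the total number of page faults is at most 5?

4

f=1: 10 faults
f=2: 6 faults
f=3: 6 faults
f=4: 5 faults
f=5: 5 faults
Smallest f with faults ≤ 5 is 4.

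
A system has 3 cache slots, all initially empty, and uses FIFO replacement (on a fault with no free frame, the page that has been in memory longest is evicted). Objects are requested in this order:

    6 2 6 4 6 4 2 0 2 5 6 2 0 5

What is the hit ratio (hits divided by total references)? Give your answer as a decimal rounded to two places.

6 -> fault, frames {6}
2 -> fault, frames {6,2}
6 -> hit
4 -> fault, frames {6,2,4}
6 -> hit
4 -> hit
2 -> hit
0 -> fault, evict 6, frames {2,4,0}
2 -> hit
5 -> fault, evict 2, frames {4,0,5}
6 -> fault, evict 4, frames {0,5,6}
2 -> fault, evict 0, frames {5,6,2}
0 -> fault, evict 5, frames {6,2,0}
5 -> fault, evict 6, frames {2,0,5}
Hits: 5 of 14 references → 5/14 = 0.3571.

0.36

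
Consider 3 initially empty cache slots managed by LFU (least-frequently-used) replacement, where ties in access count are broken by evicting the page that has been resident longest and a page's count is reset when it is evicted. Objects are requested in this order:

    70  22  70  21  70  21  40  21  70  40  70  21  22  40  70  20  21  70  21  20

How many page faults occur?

7

70 → miss, frames [70]
22 → miss, frames [70, 22]
70 → hit
21 → miss, frames [70, 22, 21]
70 → hit
21 → hit
40 → miss, evict 22, frames [70, 21, 40]
21 → hit
70 → hit
40 → hit
70 → hit
21 → hit
22 → miss, evict 40, frames [70, 21, 22]
40 → miss, evict 22, frames [70, 21, 40]
70 → hit
20 → miss, evict 40, frames [70, 21, 20]
21 → hit
70 → hit
21 → hit
20 → hit
Page faults: 7.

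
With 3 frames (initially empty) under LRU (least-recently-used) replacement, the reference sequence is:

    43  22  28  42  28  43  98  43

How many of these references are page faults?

43 -> miss, frames (43)
22 -> miss, frames (43 22)
28 -> miss, frames (43 22 28)
42 -> miss, evict 43, frames (22 28 42)
28 -> hit
43 -> miss, evict 22, frames (42 28 43)
98 -> miss, evict 42, frames (28 43 98)
43 -> hit
Page faults: 6.

6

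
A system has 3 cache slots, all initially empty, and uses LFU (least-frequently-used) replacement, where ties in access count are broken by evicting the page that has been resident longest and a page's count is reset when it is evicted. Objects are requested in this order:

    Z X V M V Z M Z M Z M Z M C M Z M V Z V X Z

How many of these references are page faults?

8

Z -> miss, frames {Z}
X -> miss, frames {Z,X}
V -> miss, frames {Z,X,V}
M -> miss, evict Z, frames {X,V,M}
V -> hit
Z -> miss, evict X, frames {V,M,Z}
M -> hit
Z -> hit
M -> hit
Z -> hit
M -> hit
Z -> hit
M -> hit
C -> miss, evict V, frames {M,Z,C}
M -> hit
Z -> hit
M -> hit
V -> miss, evict C, frames {M,Z,V}
Z -> hit
V -> hit
X -> miss, evict V, frames {M,Z,X}
Z -> hit
Page faults: 8.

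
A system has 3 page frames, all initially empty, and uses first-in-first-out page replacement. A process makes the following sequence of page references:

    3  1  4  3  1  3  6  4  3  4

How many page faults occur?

5

3: fault, frames [3]
1: fault, frames [3, 1]
4: fault, frames [3, 1, 4]
3: hit
1: hit
3: hit
6: fault, evict 3, frames [1, 4, 6]
4: hit
3: fault, evict 1, frames [4, 6, 3]
4: hit
Page faults: 5.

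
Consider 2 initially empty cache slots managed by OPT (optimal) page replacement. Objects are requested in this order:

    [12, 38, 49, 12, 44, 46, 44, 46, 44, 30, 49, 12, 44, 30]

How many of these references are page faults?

9

12: miss, frames {12}
38: miss, frames {12,38}
49: miss, evict 38, frames {12,49}
12: hit
44: miss, evict 12, frames {49,44}
46: miss, evict 49, frames {44,46}
44: hit
46: hit
44: hit
30: miss, evict 46, frames {44,30}
49: miss, evict 30, frames {44,49}
12: miss, evict 49, frames {44,12}
44: hit
30: miss, evict 12, frames {44,30}
Page faults: 9.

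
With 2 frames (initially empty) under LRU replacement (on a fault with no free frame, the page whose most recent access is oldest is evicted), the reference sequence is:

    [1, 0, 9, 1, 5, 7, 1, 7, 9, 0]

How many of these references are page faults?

1 → fault, frames (1)
0 → fault, frames (1 0)
9 → fault, evict 1, frames (0 9)
1 → fault, evict 0, frames (9 1)
5 → fault, evict 9, frames (1 5)
7 → fault, evict 1, frames (5 7)
1 → fault, evict 5, frames (7 1)
7 → hit
9 → fault, evict 1, frames (7 9)
0 → fault, evict 7, frames (9 0)
Page faults: 9.

9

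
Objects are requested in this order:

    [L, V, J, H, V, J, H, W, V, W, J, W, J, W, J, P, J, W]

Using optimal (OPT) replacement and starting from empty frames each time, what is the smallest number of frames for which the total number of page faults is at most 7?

3

f=1: 18 faults
f=2: 10 faults
f=3: 6 faults
f=4: 6 faults
f=5: 6 faults
f=6: 6 faults
Smallest f with faults ≤ 7 is 3.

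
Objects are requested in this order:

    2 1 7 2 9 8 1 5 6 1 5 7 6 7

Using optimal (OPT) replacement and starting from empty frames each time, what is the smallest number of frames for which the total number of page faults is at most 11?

f=1: 14 faults
f=2: 10 faults
f=3: 8 faults
f=4: 7 faults
f=5: 7 faults
f=6: 7 faults
f=7: 7 faults
Smallest f with faults ≤ 11 is 2.

2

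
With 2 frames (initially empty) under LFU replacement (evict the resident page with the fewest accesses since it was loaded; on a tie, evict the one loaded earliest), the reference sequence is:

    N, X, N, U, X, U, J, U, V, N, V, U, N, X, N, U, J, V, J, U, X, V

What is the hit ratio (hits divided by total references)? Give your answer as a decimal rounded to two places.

N: miss, frames {N}
X: miss, frames {N,X}
N: hit
U: miss, evict X, frames {N,U}
X: miss, evict U, frames {N,X}
U: miss, evict X, frames {N,U}
J: miss, evict U, frames {N,J}
U: miss, evict J, frames {N,U}
V: miss, evict U, frames {N,V}
N: hit
V: hit
U: miss, evict V, frames {N,U}
N: hit
X: miss, evict U, frames {N,X}
N: hit
U: miss, evict X, frames {N,U}
J: miss, evict U, frames {N,J}
V: miss, evict J, frames {N,V}
J: miss, evict V, frames {N,J}
U: miss, evict J, frames {N,U}
X: miss, evict U, frames {N,X}
V: miss, evict X, frames {N,V}
Hits: 5 of 22 references → 5/22 = 0.2273.

0.23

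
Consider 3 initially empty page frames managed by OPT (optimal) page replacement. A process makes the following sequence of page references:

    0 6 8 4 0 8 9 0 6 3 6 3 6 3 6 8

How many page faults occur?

7

0: fault, frames [0]
6: fault, frames [0, 6]
8: fault, frames [0, 6, 8]
4: fault, evict 6, frames [0, 8, 4]
0: hit
8: hit
9: fault, evict 4, frames [0, 8, 9]
0: hit
6: fault, evict 9, frames [0, 8, 6]
3: fault, evict 0, frames [8, 6, 3]
6: hit
3: hit
6: hit
3: hit
6: hit
8: hit
Page faults: 7.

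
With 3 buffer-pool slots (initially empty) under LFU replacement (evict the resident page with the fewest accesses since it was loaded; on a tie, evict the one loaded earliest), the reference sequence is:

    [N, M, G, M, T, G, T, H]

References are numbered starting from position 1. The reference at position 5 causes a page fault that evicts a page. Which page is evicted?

N

pos 1: N: fault, frames [N]
pos 2: M: fault, frames [N, M]
pos 3: G: fault, frames [N, M, G]
pos 4: M: hit
pos 5: T: fault, evict N, frames [M, G, T]
At position 5, page N is evicted.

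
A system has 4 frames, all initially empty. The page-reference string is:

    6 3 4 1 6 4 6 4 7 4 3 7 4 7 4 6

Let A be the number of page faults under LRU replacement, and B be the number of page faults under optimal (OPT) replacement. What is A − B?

Under LRU: F F F F . . . . F . F . . . . . → 6 faults.
Under OPT: F F F F . . . . F . . . . . . . → 5 faults.
A − B = 6 − 5 = 1.

1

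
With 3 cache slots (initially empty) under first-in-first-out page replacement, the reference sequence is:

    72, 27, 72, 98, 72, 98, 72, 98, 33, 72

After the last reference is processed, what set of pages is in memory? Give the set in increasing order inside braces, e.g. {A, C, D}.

72 -> fault, frames {72}
27 -> fault, frames {72,27}
72 -> hit
98 -> fault, frames {72,27,98}
72 -> hit
98 -> hit
72 -> hit
98 -> hit
33 -> fault, evict 72, frames {27,98,33}
72 -> fault, evict 27, frames {98,33,72}

{33, 72, 98}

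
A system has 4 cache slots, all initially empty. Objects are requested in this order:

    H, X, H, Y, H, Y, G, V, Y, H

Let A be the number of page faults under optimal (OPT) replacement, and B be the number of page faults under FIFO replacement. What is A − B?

-1

Under OPT: F F . F . . F F . . → 5 faults.
Under FIFO: F F . F . . F F . F → 6 faults.
A − B = 5 − 6 = -1.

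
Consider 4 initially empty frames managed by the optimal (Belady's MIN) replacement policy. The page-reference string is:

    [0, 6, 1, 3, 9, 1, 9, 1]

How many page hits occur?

3

0 -> miss, frames {0}
6 -> miss, frames {0,6}
1 -> miss, frames {0,6,1}
3 -> miss, frames {0,6,1,3}
9 -> miss, evict 3, frames {0,6,1,9}
1 -> hit
9 -> hit
1 -> hit
Hits: 3.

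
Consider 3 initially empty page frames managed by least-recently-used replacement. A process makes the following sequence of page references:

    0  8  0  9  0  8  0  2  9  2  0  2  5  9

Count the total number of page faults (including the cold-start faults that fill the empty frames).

7

0: miss, frames [0]
8: miss, frames [0, 8]
0: hit
9: miss, frames [8, 0, 9]
0: hit
8: hit
0: hit
2: miss, evict 9, frames [8, 0, 2]
9: miss, evict 8, frames [0, 2, 9]
2: hit
0: hit
2: hit
5: miss, evict 9, frames [0, 2, 5]
9: miss, evict 0, frames [2, 5, 9]
Page faults: 7.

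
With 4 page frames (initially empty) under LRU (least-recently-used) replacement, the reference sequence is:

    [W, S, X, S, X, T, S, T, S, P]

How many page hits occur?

W -> fault, frames [W]
S -> fault, frames [W, S]
X -> fault, frames [W, S, X]
S -> hit
X -> hit
T -> fault, frames [W, S, X, T]
S -> hit
T -> hit
S -> hit
P -> fault, evict W, frames [X, T, S, P]
Hits: 5.

5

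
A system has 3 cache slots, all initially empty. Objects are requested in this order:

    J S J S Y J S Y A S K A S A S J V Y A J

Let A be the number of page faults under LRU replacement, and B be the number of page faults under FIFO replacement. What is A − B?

Under LRU: F F . . F . . . F . F . . . . F F F F F → 10 faults.
Under FIFO: F F . . F . . . F . F . F . . F F F F F → 11 faults.
A − B = 10 − 11 = -1.

-1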